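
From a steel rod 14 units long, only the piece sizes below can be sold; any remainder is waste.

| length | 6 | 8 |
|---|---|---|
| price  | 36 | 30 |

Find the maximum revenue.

Let best[k] be the best obtainable value from length k. For each k, try every first piece i and keep the best of price[i] + best[k−i].
best[1] = 0
best[2] = 0
best[3] = 0
best[4] = 0
best[5] = 0
best[6] = 36
best[7] = 36
best[8] = max(36+0, 30+0) = 36
best[9] = max(36+0, 30+0) = 36
best[10] = max(36+0, 30+0) = 36
best[11] = max(36+0, 30+0) = 36
best[12] = max(36+36, 30+0) = 72
best[13] = max(36+36, 30+0) = 72
best[14] = max(36+36, 30+36) = 72
One optimal cutting: pieces 6 + 6 with 2 units of scrap → $72.

72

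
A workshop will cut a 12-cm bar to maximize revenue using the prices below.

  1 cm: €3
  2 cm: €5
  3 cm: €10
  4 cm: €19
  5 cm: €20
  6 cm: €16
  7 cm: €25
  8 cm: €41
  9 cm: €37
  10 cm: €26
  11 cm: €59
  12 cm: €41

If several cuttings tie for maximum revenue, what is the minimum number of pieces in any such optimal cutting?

2

Build r[k] bottom-up: r[k] = max over allowed piece i of (p[i] + r[k−i]).
r[1] = 3
r[2] = max(3+3, 5+0) = 6
r[3] = max(3+6, 5+3, 10+0) = 10
r[4] = max(3+10, 5+6, 10+3, 19+0) = 19
r[5] = max(3+19, 5+10, 10+6, 19+3, 20+0) = 22
r[6] = max(3+22, 5+19, 10+10, 19+6, 20+3, 16+0) = 25
r[7] = max(3+25, 5+22, 10+19, …, 16+3, 25+0) = 29
r[8] = max(3+29, 5+25, 10+22, …, 25+3, 41+0) = 41
r[9] = max(3+41, 5+29, 10+25, …, 41+3, 37+0) = 44
r[10] = max(3+44, 5+41, 10+29, …, 37+3, 26+0) = 47
r[11] = max(3+47, 5+44, 10+41, …, 26+3, 59+0) = 59
r[12] = max(3+59, 5+47, 10+44, …, 59+3, 41+0) = 62
Maximum revenue is €62.
Now minimize piece count subject to staying optimal: for each k, pieces[k] = 1 + min over i with p[i]+r[k−i]=r[k] of pieces[k−i].
pieces[9] = 2
pieces[10] = 3
pieces[11] = 1
pieces[12] = 2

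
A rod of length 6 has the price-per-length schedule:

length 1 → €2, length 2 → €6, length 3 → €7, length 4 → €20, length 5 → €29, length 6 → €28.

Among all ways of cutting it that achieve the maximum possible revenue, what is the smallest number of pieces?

2

Build r[k] bottom-up: r[k] = max over allowed piece i of (p[i] + r[k−i]).
r[1] = 2
r[2] = max(2+2, 6+0) = 6
r[3] = max(2+6, 6+2, 7+0) = 8
r[4] = max(2+8, 6+6, 7+2, 20+0) = 20
r[5] = max(2+20, 6+8, 7+6, 20+2, 29+0) = 29
r[6] = max(2+29, 6+20, 7+8, 20+6, 29+2, 28+0) = 31
Maximum revenue is €31.
Now minimize piece count subject to staying optimal: for each k, pieces[k] = 1 + min over i with p[i]+r[k−i]=r[k] of pieces[k−i].
pieces[3] = 2
pieces[4] = 1
pieces[5] = 1
pieces[6] = 2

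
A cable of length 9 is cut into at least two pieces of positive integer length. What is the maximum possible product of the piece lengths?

Define P[k] = max over 1≤i<k of i · max(k−i, P[k−i]); the inner max lets the remainder stay uncut if that's better.
P[2] = 1×max(1,0) = 1×1 = 1
P[3] = 1×max(2,1) = 1×2 = 2
P[4] = 2×max(2,1) = 2×2 = 4
P[5] = 2×max(3,2) = 2×3 = 6
P[6] = 3×max(3,2) = 3×3 = 9
P[7] = 2×max(5,6) = 2×6 = 12
P[8] = 2×max(6,9) = 2×9 = 18
P[9] = 3×max(6,9) = 3×9 = 27
One optimal split: 3 + 3 + 3; product 3×3×3 = 27.

27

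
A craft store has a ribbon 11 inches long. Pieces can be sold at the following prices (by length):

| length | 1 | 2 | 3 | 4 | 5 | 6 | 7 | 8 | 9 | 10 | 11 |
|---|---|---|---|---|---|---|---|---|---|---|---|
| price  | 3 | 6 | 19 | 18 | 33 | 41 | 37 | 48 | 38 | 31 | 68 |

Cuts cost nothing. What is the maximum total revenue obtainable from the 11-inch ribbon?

74

Consider every possible first cut. v[k] is the best of p[i]+v[k−i] over all sellable i≤k.
v[1] = 3
v[2] = 6  (first piece 1, then v[1]=3)
v[3] = 19
v[4] = 22  (first piece 1, then v[3]=19)
v[5] = 33
v[6] = 41
v[7] = 44  (first piece 1, then v[6]=41)
v[8] = 52  (first piece 3, then v[5]=33)
v[9] = 60  (first piece 3, then v[6]=41)
v[10] = 66  (first piece 5, then v[5]=33)
v[11] = 74  (first piece 5, then v[6]=41)
One optimal cutting: 6 + 5 → ¢41 + ¢33 = ¢74.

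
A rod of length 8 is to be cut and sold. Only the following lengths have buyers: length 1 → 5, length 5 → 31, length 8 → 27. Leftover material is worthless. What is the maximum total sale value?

46

Build r[k] bottom-up: r[k] = max over allowed piece i of (p[i] + r[k−i]).
r[1] = 5
r[2] = 10  (first piece 1, then r[1]=5)
r[3] = 15  (first piece 1, then r[2]=10)
r[4] = 20  (first piece 1, then r[3]=15)
r[5] = max(5+20, 31+0) = 31
r[6] = max(5+31, 31+5) = 36
r[7] = max(5+36, 31+10) = 41
r[8] = max(5+41, 31+15, 27+0) = 46
One optimal cutting: 5 + 1 + 1 + 1 → 46.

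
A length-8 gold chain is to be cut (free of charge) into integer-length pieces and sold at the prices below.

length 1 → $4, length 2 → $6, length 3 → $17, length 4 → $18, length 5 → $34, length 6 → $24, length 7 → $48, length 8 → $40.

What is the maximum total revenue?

52

Consider every possible first cut. best[k] is the best of p[i]+best[k−i] over all sellable i≤k.
best[1] = 4
best[2] = 8  (first piece 1, then best[1]=4)
best[3] = 17
best[4] = 21  (first piece 1, then best[3]=17)
best[5] = 34
best[6] = 38  (first piece 1, then best[5]=34)
best[7] = 48
best[8] = 52  (first piece 1, then best[7]=48)
One optimal cutting: 7 + 1 → $48 + $4 = $52.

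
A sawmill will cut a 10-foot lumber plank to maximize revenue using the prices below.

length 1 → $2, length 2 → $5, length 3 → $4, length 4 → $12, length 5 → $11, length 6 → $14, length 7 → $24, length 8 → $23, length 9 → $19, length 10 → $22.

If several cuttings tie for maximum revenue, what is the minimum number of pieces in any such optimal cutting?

Consider every possible first cut. r[k] is the best of p[i]+r[k−i] over all sellable i≤k.
r[1] = 2
r[2] = max(2+2, 5+0) = 5
r[3] = max(2+5, 5+2, 4+0) = 7
r[4] = max(2+7, 5+5, 4+2, 12+0) = 12
r[5] = max(2+12, 5+7, 4+5, 12+2, 11+0) = 14
r[6] = max(2+14, 5+12, 4+7, 12+5, 11+2, 14+0) = 17
r[7] = max(2+17, 5+14, 4+12, …, 14+2, 24+0) = 24
r[8] = max(2+24, 5+17, 4+14, …, 24+2, 23+0) = 26
r[9] = max(2+26, 5+24, 4+17, …, 23+2, 19+0) = 29
r[10] = max(2+29, 5+26, 4+24, …, 19+2, 22+0) = 31
Maximum revenue is $31.
Now minimize piece count subject to staying optimal: for each k, pieces[k] = 1 + min over i with p[i]+r[k−i]=r[k] of pieces[k−i].
pieces[7] = 1
pieces[8] = 2
pieces[9] = 2
pieces[10] = 3

3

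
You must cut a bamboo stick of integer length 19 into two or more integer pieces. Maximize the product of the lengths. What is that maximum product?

972

Fill P[k] for k=2..19: at each k try every first piece i and multiply by the better of (k−i) uncut or P[k−i].
P[2] = 1×max(1,0) = 1×1 = 1
P[3] = max(1×2, 2×1) = 2
P[4] = max(1×3, 2×2, 3×1) = 4
P[5] = max(1×4, 2×3, 3×2, 4×1) = 6
P[6] = max(1×6, 2×4, 3×3, 4×2, 5×1) = 9
P[7] = max(1×9, 2×6, 3×4, 4×3, 5×2, 6×1) = 12
P[8] = max(1×12, 2×9, 3×6, …, 6×2, 7×1) = 18
P[9] = max(1×18, 2×12, 3×9, …, 7×2, 8×1) = 27
P[10] = max(1×27, 2×18, 3×12, …, 8×2, 9×1) = 36
P[11] = max(1×36, 2×27, 3×18, …, 9×2, 10×1) = 54
P[12] = max(1×54, 2×36, 3×27, …, 10×2, 11×1) = 81
P[13] = max(1×81, 2×54, 3×36, …, 11×2, 12×1) = 108
P[14] = max(1×108, 2×81, 3×54, …, 12×2, 13×1) = 162
P[15] = max(1×162, 2×108, 3×81, …, 13×2, 14×1) = 243
P[16] = max(1×243, 2×162, 3×108, …, 14×2, 15×1) = 324
P[17] = max(1×324, 2×243, 3×162, …, 15×2, 16×1) = 486
P[18] = max(1×486, 2×324, 3×243, …, 16×2, 17×1) = 729
P[19] = max(1×729, 2×486, 3×324, …, 17×2, 18×1) = 972
One optimal split: 3 + 3 + 3 + 3 + 3 + 2 + 2; product 3×3×3×3×3×2×2 = 972.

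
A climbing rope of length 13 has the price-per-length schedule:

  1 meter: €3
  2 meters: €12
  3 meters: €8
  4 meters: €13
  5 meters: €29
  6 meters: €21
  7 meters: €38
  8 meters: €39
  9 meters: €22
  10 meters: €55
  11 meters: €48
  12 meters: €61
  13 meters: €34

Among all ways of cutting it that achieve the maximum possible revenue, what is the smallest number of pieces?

5

Build r[k] bottom-up: r[k] = max over allowed piece i of (p[i] + r[k−i]).
r[1] = 3
r[2] = max(3+3, 12+0) = 12
r[3] = max(3+12, 12+3, 8+0) = 15
r[4] = max(3+15, 12+12, 8+3, 13+0) = 24
r[5] = max(3+24, 12+15, 8+12, 13+3, 29+0) = 29
r[6] = max(3+29, 12+24, 8+15, 13+12, 29+3, 21+0) = 36
r[7] = max(3+36, 12+29, 8+24, …, 21+3, 38+0) = 41
r[8] = max(3+41, 12+36, 8+29, …, 38+3, 39+0) = 48
r[9] = max(3+48, 12+41, 8+36, …, 39+3, 22+0) = 53
r[10] = max(3+53, 12+48, 8+41, …, 22+3, 55+0) = 60
r[11] = max(3+60, 12+53, 8+48, …, 55+3, 48+0) = 65
r[12] = max(3+65, 12+60, 8+53, …, 48+3, 61+0) = 72
r[13] = max(3+72, 12+65, 8+60, …, 61+3, 34+0) = 77
Maximum revenue is €77.
Now minimize piece count subject to staying optimal: for each k, pieces[k] = 1 + min over i with p[i]+r[k−i]=r[k] of pieces[k−i].
pieces[10] = 5
pieces[11] = 4
pieces[12] = 6
pieces[13] = 5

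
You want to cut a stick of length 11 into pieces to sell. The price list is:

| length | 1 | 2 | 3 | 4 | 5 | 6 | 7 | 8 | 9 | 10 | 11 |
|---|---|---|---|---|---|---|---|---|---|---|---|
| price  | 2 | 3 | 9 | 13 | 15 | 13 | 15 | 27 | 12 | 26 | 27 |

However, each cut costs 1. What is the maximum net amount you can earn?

35

Build net[k] bottom-up: net[k] = max over allowed piece i of (p[i] + net[k−i]) − 1 per cut.
net[1] = 2
net[2] = max(2+2-1, 3+0) = 3
net[3] = max(2+3-1, 3+2-1, 9+0) = 9
net[4] = max(2+9-1, 3+3-1, 9+2-1, 13+0) = 13
net[5] = max(2+13-1, 3+9-1, 9+3-1, 13+2-1, 15+0) = 15
net[6] = max(2+15-1, 3+13-1, 9+9-1, 13+3-1, 15+2-1, 13+0) = 17
net[7] = max(2+17-1, 3+15-1, 9+13-1, …, 13+2-1, 15+0) = 21
net[8] = max(2+21-1, 3+17-1, 9+15-1, …, 15+2-1, 27+0) = 27
net[9] = max(2+27-1, 3+21-1, 9+17-1, …, 27+2-1, 12+0) = 28
net[10] = max(2+28-1, 3+27-1, 9+21-1, …, 12+2-1, 26+0) = 29
net[11] = max(2+29-1, 3+28-1, 9+27-1, …, 26+2-1, 27+0) = 35
One optimal plan: pieces 8 + 3 (1 cut) → 36 − 1 = 35.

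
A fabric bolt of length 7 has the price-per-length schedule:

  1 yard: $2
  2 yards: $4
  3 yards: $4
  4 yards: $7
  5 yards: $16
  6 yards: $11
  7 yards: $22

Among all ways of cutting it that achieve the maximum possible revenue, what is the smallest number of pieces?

1

Build r[k] bottom-up: r[k] = max over allowed piece i of (p[i] + r[k−i]).
r[1] = 2
r[2] = max(2+2, 4+0) = 4
r[3] = max(2+4, 4+2, 4+0) = 6
r[4] = max(2+6, 4+4, 4+2, 7+0) = 8
r[5] = max(2+8, 4+6, 4+4, 7+2, 16+0) = 16
r[6] = max(2+16, 4+8, 4+6, 7+4, 16+2, 11+0) = 18
r[7] = max(2+18, 4+16, 4+8, …, 11+2, 22+0) = 22
Maximum revenue is $22.
Now minimize piece count subject to staying optimal: for each k, pieces[k] = 1 + min over i with p[i]+r[k−i]=r[k] of pieces[k−i].
pieces[4] = 2
pieces[5] = 1
pieces[6] = 2
pieces[7] = 1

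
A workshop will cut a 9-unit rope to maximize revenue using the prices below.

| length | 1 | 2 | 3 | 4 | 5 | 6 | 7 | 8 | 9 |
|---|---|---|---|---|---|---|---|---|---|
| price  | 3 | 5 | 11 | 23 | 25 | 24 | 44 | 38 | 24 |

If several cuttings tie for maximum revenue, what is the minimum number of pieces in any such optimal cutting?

3

Let r[k] be the best obtainable value from length k. For each k, try every first piece i and keep the best of price[i] + r[k−i].
r[1] = 3
r[2] = 6  (first piece 1, then r[1]=3)
r[3] = 11
r[4] = 23
r[5] = 26  (first piece 1, then r[4]=23)
r[6] = 29  (first piece 1, then r[5]=26)
r[7] = 44
r[8] = 47  (first piece 1, then r[7]=44)
r[9] = 50  (first piece 1, then r[8]=47)
Maximum revenue is 50.
Now minimize piece count subject to staying optimal: for each k, pieces[k] = 1 + min over i with p[i]+r[k−i]=r[k] of pieces[k−i].
pieces[6] = 3
pieces[7] = 1
pieces[8] = 2
pieces[9] = 3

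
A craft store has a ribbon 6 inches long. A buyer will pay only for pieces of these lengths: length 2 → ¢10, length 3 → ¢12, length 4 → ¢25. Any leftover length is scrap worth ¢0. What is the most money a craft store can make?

35

Let f[k] be the best obtainable value from length k. For each k, try every first piece i and keep the best of price[i] + f[k−i].
f[1] = 0
f[2] = 10
f[3] = 12
f[4] = 25
f[5] = 25
f[6] = 35  (first piece 2, then f[4]=25)
One optimal cutting: 4 + 2 → ¢35.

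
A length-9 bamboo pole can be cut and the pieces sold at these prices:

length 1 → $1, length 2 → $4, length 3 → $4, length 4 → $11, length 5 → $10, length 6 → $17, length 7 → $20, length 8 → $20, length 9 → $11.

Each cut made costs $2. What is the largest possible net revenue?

Consider every possible first cut. v[k] is the best of p[i]+v[k−i] over all sellable i≤k, charging 2 whenever i<k.
v[1] = 1
v[2] = 4
v[3] = 4
v[4] = 11
v[5] = 10  (first piece 1, then v[4]=11)
v[6] = 17
v[7] = 20
v[8] = 20  (first piece 4, then v[4]=11)
v[9] = 22  (first piece 2, then v[7]=20)
One optimal plan: pieces 7 + 2 (1 cut) → $24 − $2 = $22.

22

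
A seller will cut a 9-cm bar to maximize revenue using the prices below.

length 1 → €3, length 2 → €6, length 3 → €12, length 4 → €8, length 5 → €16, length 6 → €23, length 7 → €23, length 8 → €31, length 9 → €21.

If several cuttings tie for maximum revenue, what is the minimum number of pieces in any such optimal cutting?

Let r[k] be the best obtainable value from length k. For each k, try every first piece i and keep the best of price[i] + r[k−i].
r[1] = 3
r[2] = max(3+3, 6+0) = 6
r[3] = max(3+6, 6+3, 12+0) = 12
r[4] = max(3+12, 6+6, 12+3, 8+0) = 15
r[5] = max(3+15, 6+12, 12+6, 8+3, 16+0) = 18
r[6] = max(3+18, 6+15, 12+12, 8+6, 16+3, 23+0) = 24
r[7] = max(3+24, 6+18, 12+15, …, 23+3, 23+0) = 27
r[8] = max(3+27, 6+24, 12+18, …, 23+3, 31+0) = 31
r[9] = max(3+31, 6+27, 12+24, …, 31+3, 21+0) = 36
Maximum revenue is €36.
Now minimize piece count subject to staying optimal: for each k, pieces[k] = 1 + min over i with p[i]+r[k−i]=r[k] of pieces[k−i].
pieces[6] = 2
pieces[7] = 3
pieces[8] = 1
pieces[9] = 3

3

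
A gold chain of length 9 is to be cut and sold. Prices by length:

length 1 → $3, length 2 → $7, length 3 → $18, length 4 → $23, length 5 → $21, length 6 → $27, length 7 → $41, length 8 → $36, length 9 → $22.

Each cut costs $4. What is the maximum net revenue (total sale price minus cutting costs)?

46

Let net[k] be the best obtainable value from length k. For each k, try every first piece i and keep the best of price[i] + net[k−i] minus the 4 cut fee when i<k.
net[1] = 3
net[2] = max(3+3-4, 7+0) = 7
net[3] = max(3+7-4, 7+3-4, 18+0) = 18
net[4] = max(3+18-4, 7+7-4, 18+3-4, 23+0) = 23
net[5] = max(3+23-4, 7+18-4, 18+7-4, 23+3-4, 21+0) = 22
net[6] = max(3+22-4, 7+23-4, 18+18-4, 23+7-4, 21+3-4, 27+0) = 32
net[7] = max(3+32-4, 7+22-4, 18+23-4, …, 27+3-4, 41+0) = 41
net[8] = max(3+41-4, 7+32-4, 18+22-4, …, 41+3-4, 36+0) = 42
net[9] = max(3+42-4, 7+41-4, 18+32-4, …, 36+3-4, 22+0) = 46
One optimal plan: pieces 3 + 3 + 3 (2 cuts) → $54 − $8 = $46.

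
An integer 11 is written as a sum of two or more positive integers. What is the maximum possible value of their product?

54

Let P[k] be the best product for length k (with at least one cut). For each first piece i, the rest contributes max(k−i, P[k−i]).
P[2] = 1·max(1,0) = 1·1 = 1
P[3] = 1·max(2,1) = 1·2 = 2
P[4] = 2·max(2,1) = 2·2 = 4
P[5] = 2·max(3,2) = 2·3 = 6
P[6] = 3·max(3,2) = 3·3 = 9
P[7] = 2·max(5,6) = 2·6 = 12
P[8] = 2·max(6,9) = 2·9 = 18
P[9] = 3·max(6,9) = 3·9 = 27
P[10] = 2·max(8,18) = 2·18 = 36
P[11] = 2·max(9,27) = 2·27 = 54
One optimal split: 3 + 3 + 3 + 2; product 3·3·3·2 = 54.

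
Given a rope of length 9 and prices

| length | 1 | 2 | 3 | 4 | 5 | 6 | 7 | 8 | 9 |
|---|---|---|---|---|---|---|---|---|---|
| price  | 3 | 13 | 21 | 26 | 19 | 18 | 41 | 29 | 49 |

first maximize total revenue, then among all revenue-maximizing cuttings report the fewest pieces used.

Consider every possible first cut. r[k] is the best of p[i]+r[k−i] over all sellable i≤k.
r[1] = 3
r[2] = 13
r[3] = 21
r[4] = 26  (first piece 2, then r[2]=13)
r[5] = 34  (first piece 2, then r[3]=21)
r[6] = 42  (first piece 3, then r[3]=21)
r[7] = 47  (first piece 2, then r[5]=34)
r[8] = 55  (first piece 2, then r[6]=42)
r[9] = 63  (first piece 3, then r[6]=42)
Maximum revenue is $63.
Now minimize piece count subject to staying optimal: for each k, pieces[k] = 1 + min over i with p[i]+r[k−i]=r[k] of pieces[k−i].
pieces[6] = 2
pieces[7] = 2
pieces[8] = 3
pieces[9] = 3

3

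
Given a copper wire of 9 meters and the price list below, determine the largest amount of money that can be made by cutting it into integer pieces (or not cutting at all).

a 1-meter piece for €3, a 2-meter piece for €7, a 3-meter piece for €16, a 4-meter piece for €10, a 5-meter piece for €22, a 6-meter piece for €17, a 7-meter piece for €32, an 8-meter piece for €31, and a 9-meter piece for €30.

Build R[k] bottom-up: R[k] = max over allowed piece i of (p[i] + R[k−i]).
R[1] = 3
R[2] = max(3+3, 7+0) = 7
R[3] = max(3+7, 7+3, 16+0) = 16
R[4] = max(3+16, 7+7, 16+3, 10+0) = 19
R[5] = max(3+19, 7+16, 16+7, 10+3, 22+0) = 23
R[6] = max(3+23, 7+19, 16+16, 10+7, 22+3, 17+0) = 32
R[7] = max(3+32, 7+23, 16+19, …, 17+3, 32+0) = 35
R[8] = max(3+35, 7+32, 16+23, …, 32+3, 31+0) = 39
R[9] = max(3+39, 7+35, 16+32, …, 31+3, 30+0) = 48
One optimal cutting: 3 + 3 + 3 → €16 + €16 + €16 = €48.

48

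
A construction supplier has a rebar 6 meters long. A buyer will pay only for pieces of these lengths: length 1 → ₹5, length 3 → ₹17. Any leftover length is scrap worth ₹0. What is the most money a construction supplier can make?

34

Let r[k] be the best obtainable value from length k. For each k, try every first piece i and keep the best of price[i] + r[k−i].
r[1] = 5
r[2] = 10  (first piece 1, then r[1]=5)
r[3] = 17
r[4] = 22  (first piece 1, then r[3]=17)
r[5] = 27  (first piece 1, then r[4]=22)
r[6] = 34  (first piece 3, then r[3]=17)
One optimal cutting: 3 + 3 → ₹34.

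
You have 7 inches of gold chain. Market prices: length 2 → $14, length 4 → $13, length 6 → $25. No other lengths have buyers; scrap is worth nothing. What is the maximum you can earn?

42

Consider every possible first cut. best[k] is the best of p[i]+best[k−i] over all sellable i≤k.
best[1] = 0
best[2] = 14
best[3] = 14
best[4] = max(14+14, 13+0) = 28
best[5] = max(14+14, 13+0) = 28
best[6] = max(14+28, 13+14, 25+0) = 42
best[7] = max(14+28, 13+14, 25+0) = 42
One optimal cutting: pieces 2 + 2 + 2 with 1 inch of scrap → $42.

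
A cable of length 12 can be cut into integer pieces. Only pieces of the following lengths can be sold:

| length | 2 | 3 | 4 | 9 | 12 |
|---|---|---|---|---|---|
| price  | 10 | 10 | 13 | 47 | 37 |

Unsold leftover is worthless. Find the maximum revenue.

60

Build f[k] bottom-up: f[k] = max over allowed piece i of (p[i] + f[k−i]).
f[1] = 0
f[2] = 10
f[3] = 10
f[4] = 20  (first piece 2, then f[2]=10)
f[5] = 20
f[6] = 30  (first piece 2, then f[4]=20)
f[7] = 30
f[8] = 40  (first piece 2, then f[6]=30)
f[9] = 47
f[10] = 50  (first piece 2, then f[8]=40)
f[11] = 57  (first piece 2, then f[9]=47)
f[12] = 60  (first piece 2, then f[10]=50)
One optimal cutting: 2 + 2 + 2 + 2 + 2 + 2 → €60.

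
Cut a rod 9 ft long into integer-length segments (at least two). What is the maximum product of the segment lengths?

Define P[k] = max over 1≤i<k of i · max(k−i, P[k−i]); the inner max lets the remainder stay uncut if that's better.
P[2] = 1·max(1,0) = 1·1 = 1
P[3] = max(1·2, 2·1) = 2
P[4] = max(1·3, 2·2, 3·1) = 4
P[5] = max(1·4, 2·3, 3·2, 4·1) = 6
P[6] = max(1·6, 2·4, 3·3, 4·2, 5·1) = 9
P[7] = max(1·9, 2·6, 3·4, 4·3, 5·2, 6·1) = 12
P[8] = max(1·12, 2·9, 3·6, …, 6·2, 7·1) = 18
P[9] = max(1·18, 2·12, 3·9, …, 7·2, 8·1) = 27
One optimal split: 3 + 3 + 3; product 3·3·3 = 27.

27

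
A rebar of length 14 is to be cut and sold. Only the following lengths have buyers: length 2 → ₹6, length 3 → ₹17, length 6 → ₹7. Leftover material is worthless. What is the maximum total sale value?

74

Build f[k] bottom-up: f[k] = max over allowed piece i of (p[i] + f[k−i]).
f[1] = 0
f[2] = 6
f[3] = max(6+0, 17+0) = 17
f[4] = max(6+6, 17+0) = 17
f[5] = max(6+17, 17+6) = 23
f[6] = max(6+17, 17+17, 7+0) = 34
f[7] = max(6+23, 17+17, 7+0) = 34
f[8] = max(6+34, 17+23, 7+6) = 40
f[9] = max(6+34, 17+34, 7+17) = 51
f[10] = max(6+40, 17+34, 7+17) = 51
f[11] = max(6+51, 17+40, 7+23) = 57
f[12] = max(6+51, 17+51, 7+34) = 68
f[13] = max(6+57, 17+51, 7+34) = 68
f[14] = max(6+68, 17+57, 7+40) = 74
One optimal cutting: 3 + 3 + 3 + 3 + 2 → ₹74.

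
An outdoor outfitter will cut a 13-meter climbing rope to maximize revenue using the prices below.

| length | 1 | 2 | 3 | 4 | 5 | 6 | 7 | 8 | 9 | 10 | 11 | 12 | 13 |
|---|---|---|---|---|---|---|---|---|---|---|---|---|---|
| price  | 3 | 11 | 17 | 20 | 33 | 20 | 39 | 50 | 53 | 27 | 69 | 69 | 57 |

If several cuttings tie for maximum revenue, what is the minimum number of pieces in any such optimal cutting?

Build r[k] bottom-up: r[k] = max over allowed piece i of (p[i] + r[k−i]).
r[1] = 3
r[2] = 11
r[3] = 17
r[4] = 22  (first piece 2, then r[2]=11)
r[5] = 33
r[6] = 36  (first piece 1, then r[5]=33)
r[7] = 44  (first piece 2, then r[5]=33)
r[8] = 50  (first piece 3, then r[5]=33)
r[9] = 55  (first piece 2, then r[7]=44)
r[10] = 66  (first piece 5, then r[5]=33)
r[11] = 69  (first piece 1, then r[10]=66)
r[12] = 77  (first piece 2, then r[10]=66)
r[13] = 83  (first piece 3, then r[10]=66)
Maximum revenue is €83.
Now minimize piece count subject to staying optimal: for each k, pieces[k] = 1 + min over i with p[i]+r[k−i]=r[k] of pieces[k−i].
pieces[10] = 2
pieces[11] = 1
pieces[12] = 3
pieces[13] = 2

2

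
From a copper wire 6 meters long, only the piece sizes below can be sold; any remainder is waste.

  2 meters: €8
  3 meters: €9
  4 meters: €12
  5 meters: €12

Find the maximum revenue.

24

Let f[k] be the best obtainable value from length k. For each k, try every first piece i and keep the best of price[i] + f[k−i].
f[1] = 0
f[2] = 8
f[3] = max(8+0, 9+0) = 9
f[4] = max(8+8, 9+0, 12+0) = 16
f[5] = max(8+9, 9+8, 12+0, 12+0) = 17
f[6] = max(8+16, 9+9, 12+8, 12+0) = 24
One optimal cutting: 2 + 2 + 2 → €24.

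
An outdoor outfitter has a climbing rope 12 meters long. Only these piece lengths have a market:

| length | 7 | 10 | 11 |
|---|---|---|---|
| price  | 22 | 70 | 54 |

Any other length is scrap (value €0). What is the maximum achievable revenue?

70

Consider every possible first cut. r[k] is the best of p[i]+r[k−i] over all sellable i≤k.
r[1] = 0
r[2] = 0
r[3] = 0
r[4] = 0
r[5] = 0
r[6] = 0
r[7] = 22
r[8] = 22
r[9] = 22
r[10] = max(22+0, 70+0) = 70
r[11] = max(22+0, 70+0, 54+0) = 70
r[12] = max(22+0, 70+0, 54+0) = 70
One optimal cutting: pieces 10 with 2 meters of scrap → €70.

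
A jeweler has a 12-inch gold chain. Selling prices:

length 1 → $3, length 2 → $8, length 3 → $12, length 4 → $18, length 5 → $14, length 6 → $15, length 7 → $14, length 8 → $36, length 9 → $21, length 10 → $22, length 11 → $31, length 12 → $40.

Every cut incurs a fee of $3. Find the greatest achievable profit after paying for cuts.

51

Let v[k] be the best obtainable value from length k. For each k, try every first piece i and keep the best of price[i] + v[k−i] minus the 3 cut fee when i<k.
v[1] = 3
v[2] = max(3+3-3, 8+0) = 8
v[3] = max(3+8-3, 8+3-3, 12+0) = 12
v[4] = max(3+12-3, 8+8-3, 12+3-3, 18+0) = 18
v[5] = max(3+18-3, 8+12-3, 12+8-3, 18+3-3, 14+0) = 18
v[6] = max(3+18-3, 8+18-3, 12+12-3, 18+8-3, 14+3-3, 15+0) = 23
v[7] = max(3+23-3, 8+18-3, 12+18-3, …, 15+3-3, 14+0) = 27
v[8] = max(3+27-3, 8+23-3, 12+18-3, …, 14+3-3, 36+0) = 36
v[9] = max(3+36-3, 8+27-3, 12+23-3, …, 36+3-3, 21+0) = 36
v[10] = max(3+36-3, 8+36-3, 12+27-3, …, 21+3-3, 22+0) = 41
v[11] = max(3+41-3, 8+36-3, 12+36-3, …, 22+3-3, 31+0) = 45
v[12] = max(3+45-3, 8+41-3, 12+36-3, …, 31+3-3, 40+0) = 51
One optimal plan: pieces 8 + 4 (1 cut) → $54 − $3 = $51.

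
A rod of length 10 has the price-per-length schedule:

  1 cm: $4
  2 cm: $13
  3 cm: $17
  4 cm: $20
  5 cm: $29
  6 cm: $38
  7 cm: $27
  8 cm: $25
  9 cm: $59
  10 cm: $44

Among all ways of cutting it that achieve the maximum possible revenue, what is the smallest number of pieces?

Build r[k] bottom-up: r[k] = max over allowed piece i of (p[i] + r[k−i]).
r[1] = 4
r[2] = 13
r[3] = 17  (first piece 1, then r[2]=13)
r[4] = 26  (first piece 2, then r[2]=13)
r[5] = 30  (first piece 1, then r[4]=26)
r[6] = 39  (first piece 2, then r[4]=26)
r[7] = 43  (first piece 1, then r[6]=39)
r[8] = 52  (first piece 2, then r[6]=39)
r[9] = 59
r[10] = 65  (first piece 2, then r[8]=52)
Maximum revenue is $65.
Now minimize piece count subject to staying optimal: for each k, pieces[k] = 1 + min over i with p[i]+r[k−i]=r[k] of pieces[k−i].
pieces[7] = 3
pieces[8] = 4
pieces[9] = 1
pieces[10] = 5

5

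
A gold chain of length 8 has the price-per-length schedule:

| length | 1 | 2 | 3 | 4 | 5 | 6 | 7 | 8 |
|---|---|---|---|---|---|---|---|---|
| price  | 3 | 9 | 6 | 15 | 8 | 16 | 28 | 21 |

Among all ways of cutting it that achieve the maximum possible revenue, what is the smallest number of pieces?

4

Build r[k] bottom-up: r[k] = max over allowed piece i of (p[i] + r[k−i]).
r[1] = 3
r[2] = max(3+3, 9+0) = 9
r[3] = max(3+9, 9+3, 6+0) = 12
r[4] = max(3+12, 9+9, 6+3, 15+0) = 18
r[5] = max(3+18, 9+12, 6+9, 15+3, 8+0) = 21
r[6] = max(3+21, 9+18, 6+12, 15+9, 8+3, 16+0) = 27
r[7] = max(3+27, 9+21, 6+18, …, 16+3, 28+0) = 30
r[8] = max(3+30, 9+27, 6+21, …, 28+3, 21+0) = 36
Maximum revenue is $36.
Now minimize piece count subject to staying optimal: for each k, pieces[k] = 1 + min over i with p[i]+r[k−i]=r[k] of pieces[k−i].
pieces[5] = 3
pieces[6] = 3
pieces[7] = 4
pieces[8] = 4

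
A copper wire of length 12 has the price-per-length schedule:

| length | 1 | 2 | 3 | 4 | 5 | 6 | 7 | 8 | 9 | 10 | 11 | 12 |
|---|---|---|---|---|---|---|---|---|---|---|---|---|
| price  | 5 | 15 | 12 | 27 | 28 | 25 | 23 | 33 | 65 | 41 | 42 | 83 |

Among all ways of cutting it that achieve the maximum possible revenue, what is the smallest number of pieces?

6

Build r[k] bottom-up: r[k] = max over allowed piece i of (p[i] + r[k−i]).
r[1] = 5
r[2] = max(5+5, 15+0) = 15
r[3] = max(5+15, 15+5, 12+0) = 20
r[4] = max(5+20, 15+15, 12+5, 27+0) = 30
r[5] = max(5+30, 15+20, 12+15, 27+5, 28+0) = 35
r[6] = max(5+35, 15+30, 12+20, 27+15, 28+5, 25+0) = 45
r[7] = max(5+45, 15+35, 12+30, …, 25+5, 23+0) = 50
r[8] = max(5+50, 15+45, 12+35, …, 23+5, 33+0) = 60
r[9] = max(5+60, 15+50, 12+45, …, 33+5, 65+0) = 65
r[10] = max(5+65, 15+60, 12+50, …, 65+5, 41+0) = 75
r[11] = max(5+75, 15+65, 12+60, …, 41+5, 42+0) = 80
r[12] = max(5+80, 15+75, 12+65, …, 42+5, 83+0) = 90
Maximum revenue is €90.
Now minimize piece count subject to staying optimal: for each k, pieces[k] = 1 + min over i with p[i]+r[k−i]=r[k] of pieces[k−i].
pieces[9] = 1
pieces[10] = 5
pieces[11] = 2
pieces[12] = 6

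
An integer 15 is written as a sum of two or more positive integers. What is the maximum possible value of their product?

243

Let g[k] be the best product for length k (with at least one cut). For each first piece i, the rest contributes max(k−i, g[k−i]).
Small cases: g[2]=1, g[3]=2, g[4]=4, g[5]=6, g[6]=9, g[7]=12.
g[8] = 2*max(6,9) = 2*9 = 18
g[9] = 3*max(6,9) = 3*9 = 27
g[10] = 2*max(8,18) = 2*18 = 36
g[11] = 2*max(9,27) = 2*27 = 54
g[12] = 3*max(9,27) = 3*27 = 81
g[13] = 2*max(11,54) = 2*54 = 108
g[14] = 2*max(12,81) = 2*81 = 162
g[15] = 3*max(12,81) = 3*81 = 243
One optimal split: 3 + 3 + 3 + 3 + 3; product 3*3*3*3*3 = 243.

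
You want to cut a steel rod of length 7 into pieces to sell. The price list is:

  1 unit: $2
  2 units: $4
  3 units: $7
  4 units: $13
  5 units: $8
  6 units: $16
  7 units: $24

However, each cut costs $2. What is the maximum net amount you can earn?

Let v[k] be the best obtainable value from length k. For each k, try every first piece i and keep the best of price[i] + v[k−i] minus the 2 cut fee when i<k.
v[1] = 2
v[2] = 4
v[3] = 7
v[4] = 13
v[5] = 13  (first piece 1, then v[4]=13)
v[6] = 16
v[7] = 24
Best is to make no cuts and sell whole for $24.

24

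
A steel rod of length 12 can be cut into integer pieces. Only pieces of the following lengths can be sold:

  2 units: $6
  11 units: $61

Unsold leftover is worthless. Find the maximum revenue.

Build f[k] bottom-up: f[k] = max over allowed piece i of (p[i] + f[k−i]).
f[1] = 0
f[2] = 6
f[3] = 6
f[4] = 12  (first piece 2, then f[2]=6)
f[5] = 12
f[6] = 18  (first piece 2, then f[4]=12)
f[7] = 18
f[8] = 24  (first piece 2, then f[6]=18)
f[9] = 24
f[10] = 30  (first piece 2, then f[8]=24)
f[11] = max(6+24, 61+0) = 61
f[12] = max(6+30, 61+0) = 61
One optimal cutting: pieces 11 with 1 unit of scrap → $61.

61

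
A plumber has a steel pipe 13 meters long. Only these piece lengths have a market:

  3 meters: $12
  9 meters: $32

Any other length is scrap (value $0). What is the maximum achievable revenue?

48

Let best[k] be the best obtainable value from length k. For each k, try every first piece i and keep the best of price[i] + best[k−i].
best[1] = 0
best[2] = 0
best[3] = 12
best[4] = 12
best[5] = 12
best[6] = 24  (first piece 3, then best[3]=12)
best[7] = 24
best[8] = 24
best[9] = max(12+24, 32+0) = 36
best[10] = max(12+24, 32+0) = 36
best[11] = max(12+24, 32+0) = 36
best[12] = max(12+36, 32+12) = 48
best[13] = max(12+36, 32+12) = 48
One optimal cutting: pieces 3 + 3 + 3 + 3 with 1 meter of scrap → $48.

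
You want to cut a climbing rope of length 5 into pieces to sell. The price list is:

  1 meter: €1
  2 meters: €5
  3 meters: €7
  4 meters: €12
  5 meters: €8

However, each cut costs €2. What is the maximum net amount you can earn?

11

Build net[k] bottom-up: net[k] = max over allowed piece i of (p[i] + net[k−i]) − 2 per cut.
net[1] = 1
net[2] = 5
net[3] = 7
net[4] = 12
net[5] = 11  (first piece 1, then net[4]=12)
One optimal plan: pieces 4 + 1 (1 cut) → €13 − €2 = €11.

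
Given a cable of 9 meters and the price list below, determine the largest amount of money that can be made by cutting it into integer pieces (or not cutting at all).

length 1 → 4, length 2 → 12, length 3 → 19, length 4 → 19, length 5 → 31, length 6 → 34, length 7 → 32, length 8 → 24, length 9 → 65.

65

Consider every possible first cut. r[k] is the best of p[i]+r[k−i] over all sellable i≤k.
r[1] = 4
r[2] = max(4+4, 12+0) = 12
r[3] = max(4+12, 12+4, 19+0) = 19
r[4] = max(4+19, 12+12, 19+4, 19+0) = 24
r[5] = max(4+24, 12+19, 19+12, 19+4, 31+0) = 31
r[6] = max(4+31, 12+24, 19+19, 19+12, 31+4, 34+0) = 38
r[7] = max(4+38, 12+31, 19+24, …, 34+4, 32+0) = 43
r[8] = max(4+43, 12+38, 19+31, …, 32+4, 24+0) = 50
r[9] = max(4+50, 12+43, 19+38, …, 24+4, 65+0) = 65
Best is to sell the whole 9-meter piece uncut for 65.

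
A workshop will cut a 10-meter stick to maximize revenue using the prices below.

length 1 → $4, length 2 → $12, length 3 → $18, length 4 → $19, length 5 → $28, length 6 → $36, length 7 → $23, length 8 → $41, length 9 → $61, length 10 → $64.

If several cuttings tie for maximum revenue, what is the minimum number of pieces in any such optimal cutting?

Build r[k] bottom-up: r[k] = max over allowed piece i of (p[i] + r[k−i]).
r[1] = 4
r[2] = 12
r[3] = 18
r[4] = 24  (first piece 2, then r[2]=12)
r[5] = 30  (first piece 2, then r[3]=18)
r[6] = 36  (first piece 2, then r[4]=24)
r[7] = 42  (first piece 2, then r[5]=30)
r[8] = 48  (first piece 2, then r[6]=36)
r[9] = 61
r[10] = 65  (first piece 1, then r[9]=61)
Maximum revenue is $65.
Now minimize piece count subject to staying optimal: for each k, pieces[k] = 1 + min over i with p[i]+r[k−i]=r[k] of pieces[k−i].
pieces[7] = 3
pieces[8] = 2
pieces[9] = 1
pieces[10] = 2

2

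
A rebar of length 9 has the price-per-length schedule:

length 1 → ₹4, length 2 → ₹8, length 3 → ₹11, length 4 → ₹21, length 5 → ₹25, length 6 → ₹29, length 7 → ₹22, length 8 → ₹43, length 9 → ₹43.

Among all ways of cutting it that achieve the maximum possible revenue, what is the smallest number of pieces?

2

Consider every possible first cut. r[k] is the best of p[i]+r[k−i] over all sellable i≤k.
r[1] = 4
r[2] = max(4+4, 8+0) = 8
r[3] = max(4+8, 8+4, 11+0) = 12
r[4] = max(4+12, 8+8, 11+4, 21+0) = 21
r[5] = max(4+21, 8+12, 11+8, 21+4, 25+0) = 25
r[6] = max(4+25, 8+21, 11+12, 21+8, 25+4, 29+0) = 29
r[7] = max(4+29, 8+25, 11+21, …, 29+4, 22+0) = 33
r[8] = max(4+33, 8+29, 11+25, …, 22+4, 43+0) = 43
r[9] = max(4+43, 8+33, 11+29, …, 43+4, 43+0) = 47
Maximum revenue is ₹47.
Now minimize piece count subject to staying optimal: for each k, pieces[k] = 1 + min over i with p[i]+r[k−i]=r[k] of pieces[k−i].
pieces[6] = 1
pieces[7] = 2
pieces[8] = 1
pieces[9] = 2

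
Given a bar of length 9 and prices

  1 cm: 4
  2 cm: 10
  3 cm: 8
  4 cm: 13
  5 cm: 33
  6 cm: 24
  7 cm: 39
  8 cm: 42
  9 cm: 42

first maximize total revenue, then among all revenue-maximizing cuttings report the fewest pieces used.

3

Consider every possible first cut. r[k] is the best of p[i]+r[k−i] over all sellable i≤k.
r[1] = 4
r[2] = max(4+4, 10+0) = 10
r[3] = max(4+10, 10+4, 8+0) = 14
r[4] = max(4+14, 10+10, 8+4, 13+0) = 20
r[5] = max(4+20, 10+14, 8+10, 13+4, 33+0) = 33
r[6] = max(4+33, 10+20, 8+14, 13+10, 33+4, 24+0) = 37
r[7] = max(4+37, 10+33, 8+20, …, 24+4, 39+0) = 43
r[8] = max(4+43, 10+37, 8+33, …, 39+4, 42+0) = 47
r[9] = max(4+47, 10+43, 8+37, …, 42+4, 42+0) = 53
Maximum revenue is 53.
Now minimize piece count subject to staying optimal: for each k, pieces[k] = 1 + min over i with p[i]+r[k−i]=r[k] of pieces[k−i].
pieces[6] = 2
pieces[7] = 2
pieces[8] = 3
pieces[9] = 3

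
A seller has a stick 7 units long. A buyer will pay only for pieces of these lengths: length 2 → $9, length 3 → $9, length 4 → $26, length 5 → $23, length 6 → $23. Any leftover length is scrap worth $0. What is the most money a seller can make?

Consider every possible first cut. r[k] is the best of p[i]+r[k−i] over all sellable i≤k.
r[1] = 0
r[2] = 9
r[3] = max(9+0, 9+0) = 9
r[4] = max(9+9, 9+0, 26+0) = 26
r[5] = max(9+9, 9+9, 26+0, 23+0) = 26
r[6] = max(9+26, 9+9, 26+9, 23+0, 23+0) = 35
r[7] = max(9+26, 9+26, 26+9, 23+9, 23+0) = 35
One optimal cutting: pieces 4 + 2 with 1 unit of scrap → $35.

35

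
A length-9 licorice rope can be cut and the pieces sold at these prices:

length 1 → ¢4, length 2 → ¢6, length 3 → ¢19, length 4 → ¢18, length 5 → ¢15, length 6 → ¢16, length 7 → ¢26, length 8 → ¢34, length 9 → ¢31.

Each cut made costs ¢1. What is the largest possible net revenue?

Build net[k] bottom-up: net[k] = max over allowed piece i of (p[i] + net[k−i]) − 1 per cut.
net[1] = 4
net[2] = max(4+4-1, 6+0) = 7
net[3] = max(4+7-1, 6+4-1, 19+0) = 19
net[4] = max(4+19-1, 6+7-1, 19+4-1, 18+0) = 22
net[5] = max(4+22-1, 6+19-1, 19+7-1, 18+4-1, 15+0) = 25
net[6] = max(4+25-1, 6+22-1, 19+19-1, 18+7-1, 15+4-1, 16+0) = 37
net[7] = max(4+37-1, 6+25-1, 19+22-1, …, 16+4-1, 26+0) = 40
net[8] = max(4+40-1, 6+37-1, 19+25-1, …, 26+4-1, 34+0) = 43
net[9] = max(4+43-1, 6+40-1, 19+37-1, …, 34+4-1, 31+0) = 55
One optimal plan: pieces 3 + 3 + 3 (2 cuts) → ¢57 − ¢2 = ¢55.

55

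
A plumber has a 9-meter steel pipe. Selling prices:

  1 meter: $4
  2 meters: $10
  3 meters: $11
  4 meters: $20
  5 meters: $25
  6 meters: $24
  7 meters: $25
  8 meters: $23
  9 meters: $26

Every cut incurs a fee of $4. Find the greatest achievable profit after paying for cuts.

41

Build v[k] bottom-up: v[k] = max over allowed piece i of (p[i] + v[k−i]) − 4 per cut.
v[1] = 4
v[2] = max(4+4-4, 10+0) = 10
v[3] = max(4+10-4, 10+4-4, 11+0) = 11
v[4] = max(4+11-4, 10+10-4, 11+4-4, 20+0) = 20
v[5] = max(4+20-4, 10+11-4, 11+10-4, 20+4-4, 25+0) = 25
v[6] = max(4+25-4, 10+20-4, 11+11-4, 20+10-4, 25+4-4, 24+0) = 26
v[7] = max(4+26-4, 10+25-4, 11+20-4, …, 24+4-4, 25+0) = 31
v[8] = max(4+31-4, 10+26-4, 11+25-4, …, 25+4-4, 23+0) = 36
v[9] = max(4+36-4, 10+31-4, 11+26-4, …, 23+4-4, 26+0) = 41
One optimal plan: pieces 5 + 4 (1 cut) → $45 − $4 = $41.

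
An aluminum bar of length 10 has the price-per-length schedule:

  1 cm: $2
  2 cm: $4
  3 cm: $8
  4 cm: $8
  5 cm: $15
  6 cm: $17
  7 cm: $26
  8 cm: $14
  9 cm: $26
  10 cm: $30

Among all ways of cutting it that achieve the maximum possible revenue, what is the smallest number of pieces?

Build r[k] bottom-up: r[k] = max over allowed piece i of (p[i] + r[k−i]).
r[1] = 2
r[2] = 4  (first piece 1, then r[1]=2)
r[3] = 8
r[4] = 10  (first piece 1, then r[3]=8)
r[5] = 15
r[6] = 17  (first piece 1, then r[5]=15)
r[7] = 26
r[8] = 28  (first piece 1, then r[7]=26)
r[9] = 30  (first piece 1, then r[8]=28)
r[10] = 34  (first piece 3, then r[7]=26)
Maximum revenue is $34.
Now minimize piece count subject to staying optimal: for each k, pieces[k] = 1 + min over i with p[i]+r[k−i]=r[k] of pieces[k−i].
pieces[7] = 1
pieces[8] = 2
pieces[9] = 2
pieces[10] = 2

2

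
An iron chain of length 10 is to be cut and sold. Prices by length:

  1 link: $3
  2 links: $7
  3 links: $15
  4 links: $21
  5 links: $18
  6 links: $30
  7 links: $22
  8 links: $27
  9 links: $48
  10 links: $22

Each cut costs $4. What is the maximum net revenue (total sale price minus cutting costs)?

Let v[k] be the best obtainable value from length k. For each k, try every first piece i and keep the best of price[i] + v[k−i] minus the 4 cut fee when i<k.
v[1] = 3
v[2] = 7
v[3] = 15
v[4] = 21
v[5] = 20  (first piece 1, then v[4]=21)
v[6] = 30
v[7] = 32  (first piece 3, then v[4]=21)
v[8] = 38  (first piece 4, then v[4]=21)
v[9] = 48
v[10] = 47  (first piece 1, then v[9]=48)
One optimal plan: pieces 9 + 1 (1 cut) → $51 − $4 = $47.

47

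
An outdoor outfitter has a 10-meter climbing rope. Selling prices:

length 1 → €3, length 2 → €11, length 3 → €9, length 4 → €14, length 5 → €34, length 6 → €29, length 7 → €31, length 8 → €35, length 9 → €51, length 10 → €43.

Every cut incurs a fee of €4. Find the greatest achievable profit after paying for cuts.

Consider every possible first cut. net[k] is the best of p[i]+net[k−i] over all sellable i≤k, charging 4 whenever i<k.
net[1] = 3
net[2] = max(3+3-4, 11+0) = 11
net[3] = max(3+11-4, 11+3-4, 9+0) = 10
net[4] = max(3+10-4, 11+11-4, 9+3-4, 14+0) = 18
net[5] = max(3+18-4, 11+10-4, 9+11-4, 14+3-4, 34+0) = 34
net[6] = max(3+34-4, 11+18-4, 9+10-4, 14+11-4, 34+3-4, 29+0) = 33
net[7] = max(3+33-4, 11+34-4, 9+18-4, …, 29+3-4, 31+0) = 41
net[8] = max(3+41-4, 11+33-4, 9+34-4, …, 31+3-4, 35+0) = 40
net[9] = max(3+40-4, 11+41-4, 9+33-4, …, 35+3-4, 51+0) = 51
net[10] = max(3+51-4, 11+40-4, 9+41-4, …, 51+3-4, 43+0) = 64
One optimal plan: pieces 5 + 5 (1 cut) → €68 − €4 = €64.

64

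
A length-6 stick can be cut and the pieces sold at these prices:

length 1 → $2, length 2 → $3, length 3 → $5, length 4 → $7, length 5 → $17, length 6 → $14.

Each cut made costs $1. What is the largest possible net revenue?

Let v[k] be the best obtainable value from length k. For each k, try every first piece i and keep the best of price[i] + v[k−i] minus the 1 cut fee when i<k.
v[1] = 2
v[2] = max(2+2-1, 3+0) = 3
v[3] = max(2+3-1, 3+2-1, 5+0) = 5
v[4] = max(2+5-1, 3+3-1, 5+2-1, 7+0) = 7
v[5] = max(2+7-1, 3+5-1, 5+3-1, 7+2-1, 17+0) = 17
v[6] = max(2+17-1, 3+7-1, 5+5-1, 7+3-1, 17+2-1, 14+0) = 18
One optimal plan: pieces 5 + 1 (1 cut) → $19 − $1 = $18.

18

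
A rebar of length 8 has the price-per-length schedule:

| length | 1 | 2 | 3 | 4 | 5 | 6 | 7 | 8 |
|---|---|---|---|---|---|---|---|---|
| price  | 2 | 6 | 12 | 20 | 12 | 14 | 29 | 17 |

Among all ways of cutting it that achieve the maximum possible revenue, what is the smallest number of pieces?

2

Build r[k] bottom-up: r[k] = max over allowed piece i of (p[i] + r[k−i]).
r[1] = 2
r[2] = max(2+2, 6+0) = 6
r[3] = max(2+6, 6+2, 12+0) = 12
r[4] = max(2+12, 6+6, 12+2, 20+0) = 20
r[5] = max(2+20, 6+12, 12+6, 20+2, 12+0) = 22
r[6] = max(2+22, 6+20, 12+12, 20+6, 12+2, 14+0) = 26
r[7] = max(2+26, 6+22, 12+20, …, 14+2, 29+0) = 32
r[8] = max(2+32, 6+26, 12+22, …, 29+2, 17+0) = 40
Maximum revenue is ₹40.
Now minimize piece count subject to staying optimal: for each k, pieces[k] = 1 + min over i with p[i]+r[k−i]=r[k] of pieces[k−i].
pieces[5] = 2
pieces[6] = 2
pieces[7] = 2
pieces[8] = 2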